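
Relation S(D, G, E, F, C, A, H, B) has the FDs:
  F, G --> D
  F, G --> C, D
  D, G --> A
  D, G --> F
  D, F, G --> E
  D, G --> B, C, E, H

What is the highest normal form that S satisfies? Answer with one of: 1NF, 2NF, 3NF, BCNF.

Candidate keys: {D, G}, {F, G}. Prime attributes: {D, F, G}.
The left-hand side of every FD is a superkey, so BCNF is satisfied.

BCNF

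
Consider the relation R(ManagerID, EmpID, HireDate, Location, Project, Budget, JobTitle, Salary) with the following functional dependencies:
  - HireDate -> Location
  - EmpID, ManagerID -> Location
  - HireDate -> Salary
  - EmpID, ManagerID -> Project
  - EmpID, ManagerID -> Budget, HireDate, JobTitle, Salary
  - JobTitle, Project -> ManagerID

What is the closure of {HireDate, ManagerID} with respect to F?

Start with {HireDate, ManagerID}.
HireDate -> Location applies; add {Location} → now {HireDate, Location, ManagerID}.
HireDate -> Salary applies; add {Salary} → now {HireDate, Location, ManagerID, Salary}.
No further FD applies.

{HireDate, Location, ManagerID, Salary}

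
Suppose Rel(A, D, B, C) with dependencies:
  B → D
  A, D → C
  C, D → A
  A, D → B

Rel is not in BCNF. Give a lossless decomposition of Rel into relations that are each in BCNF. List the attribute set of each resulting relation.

Candidate keys of the original relation: {A, B}, {A, D}, {B, C}, {C, D}.
Within {A, B, C, D}: {B}⁺ ∩ {A, B, C, D} = {B, D}, not the whole set, so B → D violates BCNF; decompose into {B, D} and {A, B, C}.
{B, D}: every determinant is a superkey — BCNF.
{A, B, C}: every determinant is a superkey — BCNF.

{A, B, C}; {B, D}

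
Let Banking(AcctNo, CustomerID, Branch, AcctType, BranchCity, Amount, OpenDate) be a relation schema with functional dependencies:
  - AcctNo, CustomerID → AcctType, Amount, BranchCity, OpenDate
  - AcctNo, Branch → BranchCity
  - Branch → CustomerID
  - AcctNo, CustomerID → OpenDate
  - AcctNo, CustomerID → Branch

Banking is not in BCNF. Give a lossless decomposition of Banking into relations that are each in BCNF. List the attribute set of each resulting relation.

Candidate keys of the original relation: {AcctNo, Branch}, {AcctNo, CustomerID}.
Within {AcctNo, AcctType, Amount, Branch, BranchCity, CustomerID, OpenDate}: {Branch}⁺ ∩ {AcctNo, AcctType, Amount, Branch, BranchCity, CustomerID, OpenDate} = {Branch, CustomerID}, not the whole set, so Branch → CustomerID violates BCNF; decompose into {Branch, CustomerID} and {AcctNo, AcctType, Amount, Branch, BranchCity, OpenDate}.
{Branch, CustomerID} has no BCNF violation.
{AcctNo, AcctType, Amount, Branch, BranchCity, OpenDate} has no BCNF violation.

{AcctNo, AcctType, Amount, Branch, BranchCity, OpenDate}; {Branch, CustomerID}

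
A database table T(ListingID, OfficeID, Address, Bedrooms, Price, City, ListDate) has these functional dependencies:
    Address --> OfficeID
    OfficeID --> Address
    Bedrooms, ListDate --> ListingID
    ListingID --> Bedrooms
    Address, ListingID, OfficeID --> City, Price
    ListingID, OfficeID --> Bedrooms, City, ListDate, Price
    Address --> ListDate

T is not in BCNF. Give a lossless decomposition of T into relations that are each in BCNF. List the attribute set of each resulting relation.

{Address, City, ListingID, Price}; {Address, ListDate, OfficeID}; {Bedrooms, ListingID}

Candidate keys of the original relation: {Address, Bedrooms}, {Address, ListingID}, {Bedrooms, OfficeID}, {ListingID, OfficeID}.
{Address, Bedrooms, City, ListDate, ListingID, OfficeID, Price}: {Address} determines {Address, ListDate, OfficeID} here but is not a superkey — split on Address --> ListDate, OfficeID, giving {Address, ListDate, OfficeID} and {Address, Bedrooms, City, ListingID, Price}.
{Address, ListDate, OfficeID} is in BCNF.
{Address, Bedrooms, City, ListingID, Price}: {ListingID} determines {Bedrooms, ListingID} here but is not a superkey — split on ListingID --> Bedrooms, giving {Bedrooms, ListingID} and {Address, City, ListingID, Price}.
{Bedrooms, ListingID} is in BCNF.
{Address, City, ListingID, Price} is in BCNF.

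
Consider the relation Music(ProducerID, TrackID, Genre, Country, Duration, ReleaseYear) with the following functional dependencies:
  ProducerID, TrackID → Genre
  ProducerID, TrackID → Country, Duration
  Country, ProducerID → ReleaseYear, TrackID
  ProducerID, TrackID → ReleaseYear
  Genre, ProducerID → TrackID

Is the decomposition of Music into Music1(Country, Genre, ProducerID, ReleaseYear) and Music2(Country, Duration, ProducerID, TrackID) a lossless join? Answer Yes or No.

Yes

Music1 ∩ Music2 = {Country, ProducerID}; its closure under F is {Country, Duration, Genre, ProducerID, ReleaseYear, TrackID}.
Music1 is contained in that closure, so Music1 ∩ Music2 → Music1 holds and the join is lossless.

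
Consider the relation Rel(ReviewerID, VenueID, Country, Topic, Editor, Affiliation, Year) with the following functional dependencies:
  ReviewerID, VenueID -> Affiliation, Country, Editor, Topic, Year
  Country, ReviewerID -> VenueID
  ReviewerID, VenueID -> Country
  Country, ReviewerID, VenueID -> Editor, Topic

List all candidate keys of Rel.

{Country, ReviewerID}, {ReviewerID, VenueID}

Attributes never on any right-hand side: {ReviewerID} — every candidate key must contain it.
{Country, ReviewerID} is a candidate key since {Country, ReviewerID}⁺ = {Affiliation, Country, Editor, ReviewerID, Topic, VenueID, Year} covers every attribute.
{ReviewerID, VenueID} is a candidate key since {ReviewerID, VenueID}⁺ = {Affiliation, Country, Editor, ReviewerID, Topic, VenueID, Year} covers every attribute.
These are minimal and exhaustive — every other superkey contains one of them.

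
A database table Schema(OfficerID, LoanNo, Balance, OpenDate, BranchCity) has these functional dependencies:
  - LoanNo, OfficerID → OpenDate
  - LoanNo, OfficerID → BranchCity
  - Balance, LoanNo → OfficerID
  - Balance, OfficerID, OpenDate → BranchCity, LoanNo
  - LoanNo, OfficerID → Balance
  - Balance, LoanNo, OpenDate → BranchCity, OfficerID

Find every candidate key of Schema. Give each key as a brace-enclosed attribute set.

{Balance, LoanNo}, {Balance, OfficerID, OpenDate}, {LoanNo, OfficerID}

{Balance, LoanNo} is a candidate key since {Balance, LoanNo}⁺ = {Balance, BranchCity, LoanNo, OfficerID, OpenDate} covers every attribute.
{LoanNo, OfficerID} is a candidate key since {LoanNo, OfficerID}⁺ = {Balance, BranchCity, LoanNo, OfficerID, OpenDate} covers every attribute.
{Balance, OfficerID, OpenDate} is a candidate key since {Balance, OfficerID, OpenDate}⁺ = {Balance, BranchCity, LoanNo, OfficerID, OpenDate} covers every attribute.
These are minimal and exhaustive — every other superkey contains one of them.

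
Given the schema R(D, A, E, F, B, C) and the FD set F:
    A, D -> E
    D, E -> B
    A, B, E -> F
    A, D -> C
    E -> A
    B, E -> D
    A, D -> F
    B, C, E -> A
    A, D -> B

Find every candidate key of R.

{A, D}⁺ = {A, B, C, D, E, F} — all of the relation — so {A, D} is a candidate key.
{B, E}⁺ = {A, B, C, D, E, F} — all of the relation — so {B, E} is a candidate key.
{D, E}⁺ = {A, B, C, D, E, F} — all of the relation — so {D, E} is a candidate key.
These are minimal and exhaustive — every other superkey contains one of them.

{A, D}, {B, E}, {D, E}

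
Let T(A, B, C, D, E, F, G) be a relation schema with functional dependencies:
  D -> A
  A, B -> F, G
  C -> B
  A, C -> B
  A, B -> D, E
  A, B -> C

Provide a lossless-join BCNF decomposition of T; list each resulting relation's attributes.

Candidate keys of the original relation: {A, B}, {A, C}, {B, D}, {C, D}.
{A, B, C, D, E, F, G}: {D} determines {A, D} here but is not a superkey — split on D -> A, giving {A, D} and {B, C, D, E, F, G}.
{A, D} has no BCNF violation.
{B, C, D, E, F, G}: {C} determines {B, C} here but is not a superkey — split on C -> B, giving {B, C} and {C, D, E, F, G}.
{B, C} has no BCNF violation.
{C, D, E, F, G} has no BCNF violation.

{A, D}; {B, C}; {C, D, E, F, G}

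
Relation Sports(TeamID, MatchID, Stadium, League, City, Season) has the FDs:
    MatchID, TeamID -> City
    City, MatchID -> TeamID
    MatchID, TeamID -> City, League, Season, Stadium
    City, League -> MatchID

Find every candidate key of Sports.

{City, League}, {City, MatchID}, {MatchID, TeamID}

{City, League} is a candidate key since {City, League}⁺ = {City, League, MatchID, Season, Stadium, TeamID} covers every attribute.
{City, MatchID} is a candidate key since {City, MatchID}⁺ = {City, League, MatchID, Season, Stadium, TeamID} covers every attribute.
{MatchID, TeamID} is a candidate key since {MatchID, TeamID}⁺ = {City, League, MatchID, Season, Stadium, TeamID} covers every attribute.
These are minimal and exhaustive — every other superkey contains one of them.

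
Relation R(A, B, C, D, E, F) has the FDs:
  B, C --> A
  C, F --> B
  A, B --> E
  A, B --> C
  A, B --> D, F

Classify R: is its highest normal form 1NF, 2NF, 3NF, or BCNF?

BCNF

Candidate keys: {A, B}, {B, C}, {C, F}. Prime attributes: {A, B, C, F}.
Every FD has a superkey on the left, so the relation is in BCNF.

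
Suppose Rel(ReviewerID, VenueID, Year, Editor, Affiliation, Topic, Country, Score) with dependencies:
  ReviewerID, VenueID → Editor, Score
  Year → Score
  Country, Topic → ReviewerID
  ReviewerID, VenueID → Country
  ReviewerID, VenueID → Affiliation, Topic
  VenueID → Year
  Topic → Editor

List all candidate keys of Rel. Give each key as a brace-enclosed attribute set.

{Country, Topic, VenueID}, {ReviewerID, VenueID}

Attributes never on any right-hand side: {VenueID} — every candidate key must contain it.
{ReviewerID, VenueID} is a candidate key since {ReviewerID, VenueID}⁺ = {Affiliation, Country, Editor, ReviewerID, Score, Topic, VenueID, Year} covers every attribute.
{Country, Topic, VenueID} is a candidate key since {Country, Topic, VenueID}⁺ = {Affiliation, Country, Editor, ReviewerID, Score, Topic, VenueID, Year} covers every attribute.
No proper subset of any of these is a key, and no other minimal superkey exists.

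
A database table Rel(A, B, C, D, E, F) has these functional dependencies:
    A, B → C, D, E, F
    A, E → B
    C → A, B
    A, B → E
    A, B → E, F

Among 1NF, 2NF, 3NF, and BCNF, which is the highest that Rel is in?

BCNF

Candidate keys: {A, B}, {A, E}, {C}. Prime attributes: {A, B, C, E}.
Each dependency's left side is a superkey — BCNF holds.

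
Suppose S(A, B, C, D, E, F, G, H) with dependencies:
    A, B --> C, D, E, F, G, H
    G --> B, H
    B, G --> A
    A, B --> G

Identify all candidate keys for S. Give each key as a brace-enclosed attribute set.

{A, B}, {G}

{G}⁺ = {A, B, C, D, E, F, G, H}, which is every attribute, so {G} is a candidate key.
{A, B}⁺ = {A, B, C, D, E, F, G, H}, which is every attribute, so {A, B} is a candidate key.
No proper subset of any of these is a key, and no other minimal superkey exists.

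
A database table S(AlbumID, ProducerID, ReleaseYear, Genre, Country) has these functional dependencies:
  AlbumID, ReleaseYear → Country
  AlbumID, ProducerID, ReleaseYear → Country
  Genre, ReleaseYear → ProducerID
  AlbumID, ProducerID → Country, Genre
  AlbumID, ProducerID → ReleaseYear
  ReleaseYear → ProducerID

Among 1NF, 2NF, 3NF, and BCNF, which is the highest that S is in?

3NF

Candidate keys: {AlbumID, ProducerID}, {AlbumID, ReleaseYear}. Prime attributes: {AlbumID, ProducerID, ReleaseYear}.
Genre, ReleaseYear → ProducerID: {Genre, ReleaseYear}⁺ = {Genre, ProducerID, ReleaseYear}, which is not all of the attributes, so the left side is not a superkey — BCNF is violated.
Its right-hand attributes {ProducerID} are all prime, as are those of every other non-superkey FD — the relation is in 3NF.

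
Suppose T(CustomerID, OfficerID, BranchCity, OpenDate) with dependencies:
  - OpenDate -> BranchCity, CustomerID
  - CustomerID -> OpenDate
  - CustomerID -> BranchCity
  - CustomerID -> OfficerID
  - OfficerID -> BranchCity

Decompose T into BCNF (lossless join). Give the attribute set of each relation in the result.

Candidate keys of the original relation: {CustomerID}, {OpenDate}.
In {BranchCity, CustomerID, OfficerID, OpenDate}, {OfficerID} is not a superkey ({OfficerID}⁺ restricted to this set is {BranchCity, OfficerID}), so split on OfficerID -> BranchCity into {BranchCity, OfficerID} and {CustomerID, OfficerID, OpenDate}.
{BranchCity, OfficerID} has no BCNF violation.
{CustomerID, OfficerID, OpenDate} has no BCNF violation.

{BranchCity, OfficerID}; {CustomerID, OfficerID, OpenDate}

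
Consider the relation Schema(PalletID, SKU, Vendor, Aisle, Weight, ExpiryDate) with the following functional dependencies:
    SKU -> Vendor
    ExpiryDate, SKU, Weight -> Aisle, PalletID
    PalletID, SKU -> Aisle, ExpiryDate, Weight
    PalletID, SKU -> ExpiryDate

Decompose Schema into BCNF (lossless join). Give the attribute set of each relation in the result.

{Aisle, ExpiryDate, PalletID, SKU, Weight}; {SKU, Vendor}

Candidate keys of the original relation: {ExpiryDate, SKU, Weight}, {PalletID, SKU}.
{Aisle, ExpiryDate, PalletID, SKU, Vendor, Weight}: {SKU} determines {SKU, Vendor} here but is not a superkey — split on SKU -> Vendor, giving {SKU, Vendor} and {Aisle, ExpiryDate, PalletID, SKU, Weight}.
{SKU, Vendor} is in BCNF.
{Aisle, ExpiryDate, PalletID, SKU, Weight} is in BCNF.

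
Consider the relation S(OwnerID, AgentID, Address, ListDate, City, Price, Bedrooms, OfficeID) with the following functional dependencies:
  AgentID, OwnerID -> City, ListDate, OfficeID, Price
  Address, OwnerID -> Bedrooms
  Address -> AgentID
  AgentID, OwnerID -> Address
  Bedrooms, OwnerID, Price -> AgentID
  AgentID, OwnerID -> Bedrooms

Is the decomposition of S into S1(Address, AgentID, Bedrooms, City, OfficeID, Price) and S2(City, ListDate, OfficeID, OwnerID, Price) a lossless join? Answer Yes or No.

S1 ∩ S2 = {City, OfficeID, Price}; its closure under F is {City, OfficeID, Price}.
S1 ⊄ {City, OfficeID, Price} and S2 ⊄ {City, OfficeID, Price}, so the split is lossy.

No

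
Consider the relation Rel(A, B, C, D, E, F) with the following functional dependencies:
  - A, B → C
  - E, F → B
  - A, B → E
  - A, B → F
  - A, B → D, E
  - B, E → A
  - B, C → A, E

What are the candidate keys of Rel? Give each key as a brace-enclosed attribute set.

{A, B}, {B, C}, {B, E}, {E, F}

{A, B}⁺ = {A, B, C, D, E, F} — all of the relation — so {A, B} is a candidate key.
{B, C}⁺ = {A, B, C, D, E, F} — all of the relation — so {B, C} is a candidate key.
{B, E}⁺ = {A, B, C, D, E, F} — all of the relation — so {B, E} is a candidate key.
{E, F}⁺ = {A, B, C, D, E, F} — all of the relation — so {E, F} is a candidate key.
Any other superkey properly contains one of these, so there are no further candidate keys.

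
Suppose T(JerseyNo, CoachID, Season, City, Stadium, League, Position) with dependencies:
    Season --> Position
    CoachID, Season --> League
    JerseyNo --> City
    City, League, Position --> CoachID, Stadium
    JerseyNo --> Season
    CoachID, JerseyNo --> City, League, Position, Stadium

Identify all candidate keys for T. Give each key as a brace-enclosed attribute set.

{CoachID, JerseyNo}, {JerseyNo, League}

Attributes never on any right-hand side: {JerseyNo} — every candidate key must contain it.
{CoachID, JerseyNo} is a candidate key since {CoachID, JerseyNo}⁺ = {City, CoachID, JerseyNo, League, Position, Season, Stadium} covers every attribute.
{JerseyNo, League} is a candidate key since {JerseyNo, League}⁺ = {City, CoachID, JerseyNo, League, Position, Season, Stadium} covers every attribute.
Any other superkey properly contains one of these, so there are no further candidate keys.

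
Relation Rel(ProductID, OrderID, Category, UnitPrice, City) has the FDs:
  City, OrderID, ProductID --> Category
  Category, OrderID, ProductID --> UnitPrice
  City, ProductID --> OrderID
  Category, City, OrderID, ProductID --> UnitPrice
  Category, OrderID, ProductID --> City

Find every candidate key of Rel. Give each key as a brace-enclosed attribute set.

{Category, OrderID, ProductID}, {City, ProductID}

No FD produces {ProductID}, so it must be in every candidate key.
Closure of {City, ProductID} is {Category, City, OrderID, ProductID, UnitPrice}, the whole schema; {City, ProductID} is a candidate key.
Closure of {Category, OrderID, ProductID} is {Category, City, OrderID, ProductID, UnitPrice}, the whole schema; {Category, OrderID, ProductID} is a candidate key.
These are minimal and exhaustive — every other superkey contains one of them.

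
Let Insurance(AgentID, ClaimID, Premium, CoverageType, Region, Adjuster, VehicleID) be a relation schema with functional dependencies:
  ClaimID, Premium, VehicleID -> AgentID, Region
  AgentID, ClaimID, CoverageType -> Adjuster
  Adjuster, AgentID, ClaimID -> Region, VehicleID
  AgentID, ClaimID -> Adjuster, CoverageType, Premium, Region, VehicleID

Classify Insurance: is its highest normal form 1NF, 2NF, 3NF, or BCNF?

Candidate keys: {AgentID, ClaimID}, {ClaimID, Premium, VehicleID}. Prime attributes: {AgentID, ClaimID, Premium, VehicleID}.
The left-hand side of every FD is a superkey, so BCNF is satisfied.

BCNF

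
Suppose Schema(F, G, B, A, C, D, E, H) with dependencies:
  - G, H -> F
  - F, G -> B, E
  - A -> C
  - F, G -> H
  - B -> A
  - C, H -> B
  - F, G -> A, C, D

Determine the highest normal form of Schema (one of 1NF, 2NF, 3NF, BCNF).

2NF

Candidate keys: {F, G}, {G, H}. Prime attributes: {F, G, H}.
For A -> C we have {A}⁺ = {A, C}; {A} is not a superkey, so BCNF fails.
A -> C has non-prime {C} on the right and a non-superkey on the left, so 3NF fails.
No non-prime attribute depends on a proper subset of any candidate key, so 2NF holds.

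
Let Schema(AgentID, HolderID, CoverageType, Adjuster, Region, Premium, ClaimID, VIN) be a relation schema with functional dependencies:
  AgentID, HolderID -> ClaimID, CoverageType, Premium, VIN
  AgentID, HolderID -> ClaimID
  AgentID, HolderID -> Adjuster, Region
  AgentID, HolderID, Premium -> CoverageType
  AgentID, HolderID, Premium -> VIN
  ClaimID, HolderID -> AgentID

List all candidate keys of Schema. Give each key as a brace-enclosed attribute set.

No FD produces {HolderID}, so it must be in every candidate key.
{AgentID, HolderID}⁺ = {Adjuster, AgentID, ClaimID, CoverageType, HolderID, Premium, Region, VIN}, which is every attribute, so {AgentID, HolderID} is a candidate key.
{ClaimID, HolderID}⁺ = {Adjuster, AgentID, ClaimID, CoverageType, HolderID, Premium, Region, VIN}, which is every attribute, so {ClaimID, HolderID} is a candidate key.
Any other superkey properly contains one of these, so there are no further candidate keys.

{AgentID, HolderID}, {ClaimID, HolderID}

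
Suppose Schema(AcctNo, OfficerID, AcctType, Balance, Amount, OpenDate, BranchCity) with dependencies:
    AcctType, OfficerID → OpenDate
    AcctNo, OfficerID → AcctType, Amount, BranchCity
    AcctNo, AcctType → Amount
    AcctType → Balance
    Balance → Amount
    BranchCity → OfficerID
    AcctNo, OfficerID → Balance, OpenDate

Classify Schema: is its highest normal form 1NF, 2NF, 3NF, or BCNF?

2NF

Candidate keys: {AcctNo, BranchCity}, {AcctNo, OfficerID}. Prime attributes: {AcctNo, BranchCity, OfficerID}.
AcctType, OfficerID → OpenDate: {AcctType, OfficerID}⁺ = {AcctType, Amount, Balance, OfficerID, OpenDate}, which is not all of the attributes, so the left side is not a superkey — BCNF is violated.
AcctType, OfficerID → OpenDate determines the non-prime attribute {OpenDate} from a non-superkey — 3NF is violated.
Checking every proper subset of each key, none determines a non-prime attribute — 2NF is satisfied.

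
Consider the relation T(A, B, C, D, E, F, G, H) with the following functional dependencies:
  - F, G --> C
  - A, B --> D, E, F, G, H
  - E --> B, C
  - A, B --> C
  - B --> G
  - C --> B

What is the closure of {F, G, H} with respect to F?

{B, C, F, G, H}

Start with {F, G, H}.
F, G --> C applies; add {C} → now {C, F, G, H}.
C --> B applies; add {B} → now {B, C, F, G, H}.
No further FD applies.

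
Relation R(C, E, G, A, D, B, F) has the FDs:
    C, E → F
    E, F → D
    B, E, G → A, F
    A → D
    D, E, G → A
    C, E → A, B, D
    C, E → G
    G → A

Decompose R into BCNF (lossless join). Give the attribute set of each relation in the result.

{A, G}; {B, C, E, G}; {B, E, F, G}; {D, E, F}

Candidate key of the original relation: {C, E}.
Within {A, B, C, D, E, F, G}: {E, F}⁺ ∩ {A, B, C, D, E, F, G} = {D, E, F}, not the whole set, so E, F → D violates BCNF; decompose into {D, E, F} and {A, B, C, E, F, G}.
{D, E, F}: every determinant is a superkey — BCNF.
Within {A, B, C, E, F, G}: {B, E, G}⁺ ∩ {A, B, C, E, F, G} = {A, B, E, F, G}, not the whole set, so B, E, G → A, F violates BCNF; decompose into {A, B, E, F, G} and {B, C, E, G}.
Within {A, B, E, F, G}: {G}⁺ ∩ {A, B, E, F, G} = {A, G}, not the whole set, so G → A violates BCNF; decompose into {A, G} and {B, E, F, G}.
{A, G}: every determinant is a superkey — BCNF.
{B, E, F, G}: every determinant is a superkey — BCNF.
{B, C, E, G}: every determinant is a superkey — BCNF.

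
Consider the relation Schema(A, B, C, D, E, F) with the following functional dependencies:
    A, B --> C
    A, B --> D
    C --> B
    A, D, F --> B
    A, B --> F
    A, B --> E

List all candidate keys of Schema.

Attributes never on any right-hand side: {A} — every candidate key must contain it.
{A, B}⁺ = {A, B, C, D, E, F} — all of the relation — so {A, B} is a candidate key.
{A, C}⁺ = {A, B, C, D, E, F} — all of the relation — so {A, C} is a candidate key.
{A, D, F}⁺ = {A, B, C, D, E, F} — all of the relation — so {A, D, F} is a candidate key.
No proper subset of any of these is a key, and no other minimal superkey exists.

{A, B}, {A, C}, {A, D, F}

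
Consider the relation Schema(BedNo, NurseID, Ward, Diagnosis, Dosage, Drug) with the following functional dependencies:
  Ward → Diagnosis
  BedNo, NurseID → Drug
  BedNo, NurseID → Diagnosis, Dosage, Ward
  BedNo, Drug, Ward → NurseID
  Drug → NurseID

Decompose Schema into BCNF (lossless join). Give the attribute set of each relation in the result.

{BedNo, Dosage, Drug, Ward}; {Diagnosis, Ward}; {Drug, NurseID}

Candidate keys of the original relation: {BedNo, Drug}, {BedNo, NurseID}.
In {BedNo, Diagnosis, Dosage, Drug, NurseID, Ward}, {Ward} is not a superkey ({Ward}⁺ restricted to this set is {Diagnosis, Ward}), so split on Ward → Diagnosis into {Diagnosis, Ward} and {BedNo, Dosage, Drug, NurseID, Ward}.
{Diagnosis, Ward} is in BCNF.
In {BedNo, Dosage, Drug, NurseID, Ward}, {Drug} is not a superkey ({Drug}⁺ restricted to this set is {Drug, NurseID}), so split on Drug → NurseID into {Drug, NurseID} and {BedNo, Dosage, Drug, Ward}.
{Drug, NurseID} is in BCNF.
{BedNo, Dosage, Drug, Ward} is in BCNF.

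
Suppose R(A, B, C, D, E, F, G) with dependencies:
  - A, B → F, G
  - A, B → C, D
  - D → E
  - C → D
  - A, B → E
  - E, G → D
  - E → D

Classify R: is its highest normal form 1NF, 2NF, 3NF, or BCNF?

2NF

Candidate key: {A, B}. Prime attributes: {A, B}.
D → E: {D}⁺ = {D, E}, which is not all of the attributes, so the left side is not a superkey — BCNF is violated.
D → E has non-prime {E} on the right and a non-superkey on the left, so 3NF fails.
No non-prime attribute depends on a proper subset of any candidate key, so 2NF holds.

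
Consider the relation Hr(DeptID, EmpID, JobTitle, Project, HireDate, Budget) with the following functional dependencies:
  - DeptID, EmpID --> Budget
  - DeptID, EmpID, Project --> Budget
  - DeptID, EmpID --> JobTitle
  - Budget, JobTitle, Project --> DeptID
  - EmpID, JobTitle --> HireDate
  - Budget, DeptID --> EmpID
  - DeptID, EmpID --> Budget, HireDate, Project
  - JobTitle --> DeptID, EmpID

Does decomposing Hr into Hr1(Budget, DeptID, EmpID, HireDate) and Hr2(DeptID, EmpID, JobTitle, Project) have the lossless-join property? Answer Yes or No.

Yes

Common attributes: {DeptID, EmpID}; their closure is {Budget, DeptID, EmpID, HireDate, JobTitle, Project}.
This includes all of Hr1, so the common attributes are a superkey of Hr1 — the join is lossless.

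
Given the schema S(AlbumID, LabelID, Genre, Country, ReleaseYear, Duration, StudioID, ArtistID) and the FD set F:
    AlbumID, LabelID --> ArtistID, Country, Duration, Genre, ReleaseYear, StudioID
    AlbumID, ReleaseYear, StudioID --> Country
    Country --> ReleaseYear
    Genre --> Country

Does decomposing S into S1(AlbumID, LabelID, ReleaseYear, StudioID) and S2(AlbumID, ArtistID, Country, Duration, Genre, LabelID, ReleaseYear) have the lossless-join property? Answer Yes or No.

Yes

The shared attributes are {AlbumID, LabelID, ReleaseYear} and {AlbumID, LabelID, ReleaseYear}⁺ = {AlbumID, ArtistID, Country, Duration, Genre, LabelID, ReleaseYear, StudioID}.
Since S1 ⊆ {AlbumID, ArtistID, Country, Duration, Genre, LabelID, ReleaseYear, StudioID}, the intersection is a superkey of S1; the decomposition is lossless.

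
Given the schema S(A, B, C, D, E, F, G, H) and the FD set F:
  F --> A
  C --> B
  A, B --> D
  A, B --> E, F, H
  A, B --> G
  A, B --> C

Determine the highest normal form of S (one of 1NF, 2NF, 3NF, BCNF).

Candidate keys: {A, B}, {A, C}, {B, F}, {C, F}. Prime attributes: {A, B, C, F}.
For F --> A we have {F}⁺ = {A, F}; {F} is not a superkey, so BCNF fails.
Since {A} ⊆ prime attributes and every other non-superkey FD also has a prime right side, the schema is in 3NF.

3NF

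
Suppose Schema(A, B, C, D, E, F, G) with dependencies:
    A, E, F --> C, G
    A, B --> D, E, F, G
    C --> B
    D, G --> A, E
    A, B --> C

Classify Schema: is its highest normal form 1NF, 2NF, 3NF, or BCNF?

3NF

Candidate keys: {A, B}, {A, C}, {A, E, F}, {B, D, G}, {C, D, G}, {D, F, G}. Prime attributes: {A, B, C, D, E, F, G}.
C --> B: {C}⁺ = {B, C}, which is not all of the attributes, so the left side is not a superkey — BCNF is violated.
Its right-hand attributes {B} are all prime, as are those of every other non-superkey FD — the relation is in 3NF.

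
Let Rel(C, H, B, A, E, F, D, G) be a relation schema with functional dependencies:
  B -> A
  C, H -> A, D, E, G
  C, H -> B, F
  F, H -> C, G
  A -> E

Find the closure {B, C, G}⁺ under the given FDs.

Start with {B, C, G}.
B -> A applies; add {A} → now {A, B, C, G}.
A -> E applies; add {E} → now {A, B, C, E, G}.
No further FD applies.

{A, B, C, E, G}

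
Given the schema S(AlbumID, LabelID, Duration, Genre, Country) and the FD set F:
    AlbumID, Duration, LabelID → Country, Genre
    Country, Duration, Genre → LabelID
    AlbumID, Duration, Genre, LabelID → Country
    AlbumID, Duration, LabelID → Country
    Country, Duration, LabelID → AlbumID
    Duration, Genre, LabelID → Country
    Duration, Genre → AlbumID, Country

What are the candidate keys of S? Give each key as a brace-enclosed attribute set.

{AlbumID, Duration, LabelID}, {Country, Duration, LabelID}, {Duration, Genre}

{Duration} never appears on the right of any FD, so every key must include it.
{Duration, Genre}⁺ = {AlbumID, Country, Duration, Genre, LabelID}, which is every attribute, so {Duration, Genre} is a candidate key.
{AlbumID, Duration, LabelID}⁺ = {AlbumID, Country, Duration, Genre, LabelID}, which is every attribute, so {AlbumID, Duration, LabelID} is a candidate key.
{Country, Duration, LabelID}⁺ = {AlbumID, Country, Duration, Genre, LabelID}, which is every attribute, so {Country, Duration, LabelID} is a candidate key.
These are minimal and exhaustive — every other superkey contains one of them.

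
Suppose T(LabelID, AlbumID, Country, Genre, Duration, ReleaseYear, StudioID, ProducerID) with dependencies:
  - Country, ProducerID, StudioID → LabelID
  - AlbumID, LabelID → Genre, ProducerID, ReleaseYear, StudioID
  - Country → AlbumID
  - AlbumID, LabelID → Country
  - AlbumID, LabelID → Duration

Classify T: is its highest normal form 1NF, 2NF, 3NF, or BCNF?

Candidate keys: {AlbumID, LabelID}, {Country, LabelID}, {Country, ProducerID, StudioID}. Prime attributes: {AlbumID, Country, LabelID, ProducerID, StudioID}.
Country → AlbumID breaks BCNF: {Country}⁺ = {AlbumID, Country}, so {Country} is not a superkey.
Since {AlbumID} ⊆ prime attributes and every other non-superkey FD also has a prime right side, the schema is in 3NF.

3NF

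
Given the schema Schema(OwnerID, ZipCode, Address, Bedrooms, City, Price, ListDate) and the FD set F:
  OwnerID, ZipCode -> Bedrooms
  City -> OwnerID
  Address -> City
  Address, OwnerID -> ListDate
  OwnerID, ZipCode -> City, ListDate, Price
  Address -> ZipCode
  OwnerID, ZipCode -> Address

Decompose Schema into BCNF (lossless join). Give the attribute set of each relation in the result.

Candidate keys of the original relation: {Address}, {City, ZipCode}, {OwnerID, ZipCode}.
Within {Address, Bedrooms, City, ListDate, OwnerID, Price, ZipCode}: {City}⁺ ∩ {Address, Bedrooms, City, ListDate, OwnerID, Price, ZipCode} = {City, OwnerID}, not the whole set, so City -> OwnerID violates BCNF; decompose into {City, OwnerID} and {Address, Bedrooms, City, ListDate, Price, ZipCode}.
{City, OwnerID}: every determinant is a superkey — BCNF.
{Address, Bedrooms, City, ListDate, Price, ZipCode}: every determinant is a superkey — BCNF.

{Address, Bedrooms, City, ListDate, Price, ZipCode}; {City, OwnerID}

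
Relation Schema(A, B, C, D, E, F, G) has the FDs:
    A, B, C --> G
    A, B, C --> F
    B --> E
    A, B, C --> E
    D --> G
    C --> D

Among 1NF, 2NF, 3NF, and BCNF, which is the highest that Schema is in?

1NF

Candidate key: {A, B, C}. Prime attributes: {A, B, C}.
For B --> E we have {B}⁺ = {B, E}; {B} is not a superkey, so BCNF fails.
B --> E determines the non-prime attribute {E} from a non-superkey — 3NF is violated.
The proper key subset {B} of {A, B, C} determines non-prime {E}, so the relation is not even in 2NF.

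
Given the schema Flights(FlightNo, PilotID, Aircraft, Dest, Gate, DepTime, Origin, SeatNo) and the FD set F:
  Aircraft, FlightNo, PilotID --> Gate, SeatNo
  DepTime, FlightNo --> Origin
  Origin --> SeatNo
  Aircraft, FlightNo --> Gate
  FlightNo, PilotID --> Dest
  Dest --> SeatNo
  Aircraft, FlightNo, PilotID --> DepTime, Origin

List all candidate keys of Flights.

{Aircraft, FlightNo, PilotID}

Attributes never on any right-hand side: {Aircraft, FlightNo, PilotID} — every candidate key must contain all of them.
{Aircraft, FlightNo, PilotID}⁺ = {Aircraft, DepTime, Dest, FlightNo, Gate, Origin, PilotID, SeatNo}, which is every attribute, so {Aircraft, FlightNo, PilotID} is a candidate key.
No other minimal set has full closure, so this is the only candidate key.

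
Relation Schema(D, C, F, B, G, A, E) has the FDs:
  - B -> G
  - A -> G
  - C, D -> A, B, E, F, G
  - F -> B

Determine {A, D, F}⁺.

{A, B, D, F, G}

Start with {A, D, F}.
A -> G applies; add {G} → now {A, D, F, G}.
F -> B applies; add {B} → now {A, B, D, F, G}.
No further FD applies.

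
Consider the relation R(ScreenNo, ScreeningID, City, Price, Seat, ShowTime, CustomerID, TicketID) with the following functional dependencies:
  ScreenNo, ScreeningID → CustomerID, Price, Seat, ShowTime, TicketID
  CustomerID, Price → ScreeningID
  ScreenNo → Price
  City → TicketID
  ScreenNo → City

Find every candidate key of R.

{CustomerID, ScreenNo}, {ScreenNo, ScreeningID}

Attributes never on any right-hand side: {ScreenNo} — every candidate key must contain it.
Closure of {CustomerID, ScreenNo} is {City, CustomerID, Price, ScreenNo, ScreeningID, Seat, ShowTime, TicketID}, the whole schema; {CustomerID, ScreenNo} is a candidate key.
Closure of {ScreenNo, ScreeningID} is {City, CustomerID, Price, ScreenNo, ScreeningID, Seat, ShowTime, TicketID}, the whole schema; {ScreenNo, ScreeningID} is a candidate key.
No proper subset of any of these is a key, and no other minimal superkey exists.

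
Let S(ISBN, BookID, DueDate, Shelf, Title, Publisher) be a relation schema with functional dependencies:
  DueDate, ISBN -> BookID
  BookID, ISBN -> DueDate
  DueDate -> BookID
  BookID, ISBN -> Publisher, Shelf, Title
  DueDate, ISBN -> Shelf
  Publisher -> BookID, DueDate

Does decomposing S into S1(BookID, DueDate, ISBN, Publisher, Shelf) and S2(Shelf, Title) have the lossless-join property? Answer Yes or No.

The shared attributes are {Shelf} and {Shelf}⁺ = {Shelf}.
S1 ⊄ {Shelf} and S2 ⊄ {Shelf}, so the split is lossy.

No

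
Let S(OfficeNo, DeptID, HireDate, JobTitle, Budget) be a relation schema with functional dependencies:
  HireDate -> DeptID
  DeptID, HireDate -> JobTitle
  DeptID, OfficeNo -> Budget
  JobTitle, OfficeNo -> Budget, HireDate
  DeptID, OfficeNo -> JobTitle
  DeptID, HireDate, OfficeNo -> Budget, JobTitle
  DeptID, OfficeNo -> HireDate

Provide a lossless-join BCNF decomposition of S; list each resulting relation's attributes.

{Budget, HireDate, OfficeNo}; {DeptID, HireDate, JobTitle}

Candidate keys of the original relation: {DeptID, OfficeNo}, {HireDate, OfficeNo}, {JobTitle, OfficeNo}.
{Budget, DeptID, HireDate, JobTitle, OfficeNo}: {HireDate} determines {DeptID, HireDate, JobTitle} here but is not a superkey — split on HireDate -> DeptID, JobTitle, giving {DeptID, HireDate, JobTitle} and {Budget, HireDate, OfficeNo}.
{DeptID, HireDate, JobTitle}: every determinant is a superkey — BCNF.
{Budget, HireDate, OfficeNo}: every determinant is a superkey — BCNF.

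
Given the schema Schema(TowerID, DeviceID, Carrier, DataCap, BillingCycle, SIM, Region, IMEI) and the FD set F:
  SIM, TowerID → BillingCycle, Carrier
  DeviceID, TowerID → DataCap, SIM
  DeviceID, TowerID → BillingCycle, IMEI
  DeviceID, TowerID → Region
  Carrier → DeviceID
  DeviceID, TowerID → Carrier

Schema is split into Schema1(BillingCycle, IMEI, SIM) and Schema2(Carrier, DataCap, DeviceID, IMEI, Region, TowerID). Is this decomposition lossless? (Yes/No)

Schema1 ∩ Schema2 = {IMEI}; its closure under F is {IMEI}.
Neither Schema1 nor Schema2 is contained in that closure, so the decomposition is lossy.

No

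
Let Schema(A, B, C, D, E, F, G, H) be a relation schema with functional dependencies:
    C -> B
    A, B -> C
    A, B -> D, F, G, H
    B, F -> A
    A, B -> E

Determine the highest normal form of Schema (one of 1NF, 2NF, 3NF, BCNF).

3NF

Candidate keys: {A, B}, {A, C}, {B, F}, {C, F}. Prime attributes: {A, B, C, F}.
C -> B: {C}⁺ = {B, C}, which is not all of the attributes, so the left side is not a superkey — BCNF is violated.
Since {B} ⊆ prime attributes and every other non-superkey FD also has a prime right side, the schema is in 3NF.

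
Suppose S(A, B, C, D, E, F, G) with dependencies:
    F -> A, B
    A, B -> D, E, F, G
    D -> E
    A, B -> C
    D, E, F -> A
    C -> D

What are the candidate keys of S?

{F} is a candidate key since {F}⁺ = {A, B, C, D, E, F, G} covers every attribute.
{A, B} is a candidate key since {A, B}⁺ = {A, B, C, D, E, F, G} covers every attribute.
These are minimal and exhaustive — every other superkey contains one of them.

{A, B}, {F}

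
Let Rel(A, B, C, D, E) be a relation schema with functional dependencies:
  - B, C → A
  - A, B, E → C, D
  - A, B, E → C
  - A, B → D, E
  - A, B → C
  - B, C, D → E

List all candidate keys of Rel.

{A, B}, {B, C}

{B} never appears on the right of any FD, so every key must include it.
{A, B}⁺ = {A, B, C, D, E} — all of the relation — so {A, B} is a candidate key.
{B, C}⁺ = {A, B, C, D, E} — all of the relation — so {B, C} is a candidate key.
No proper subset of any of these is a key, and no other minimal superkey exists.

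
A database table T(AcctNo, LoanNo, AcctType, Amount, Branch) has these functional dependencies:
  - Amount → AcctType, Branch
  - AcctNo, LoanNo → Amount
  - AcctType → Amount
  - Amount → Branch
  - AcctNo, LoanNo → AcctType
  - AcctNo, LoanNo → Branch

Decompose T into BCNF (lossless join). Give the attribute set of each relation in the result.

Candidate key of the original relation: {AcctNo, LoanNo}.
{AcctNo, AcctType, Amount, Branch, LoanNo}: {Amount} determines {AcctType, Amount, Branch} here but is not a superkey — split on Amount → AcctType, Branch, giving {AcctType, Amount, Branch} and {AcctNo, Amount, LoanNo}.
{AcctType, Amount, Branch}: every determinant is a superkey — BCNF.
{AcctNo, Amount, LoanNo}: every determinant is a superkey — BCNF.

{AcctNo, Amount, LoanNo}; {AcctType, Amount, Branch}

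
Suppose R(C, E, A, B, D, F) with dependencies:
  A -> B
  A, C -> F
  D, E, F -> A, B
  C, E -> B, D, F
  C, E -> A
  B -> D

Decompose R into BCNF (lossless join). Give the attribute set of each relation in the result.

{A, B}; {A, C, E}; {A, C, F}; {B, D}

Candidate key of the original relation: {C, E}.
{A, B, C, D, E, F}: {A} determines {A, B, D} here but is not a superkey — split on A -> B, D, giving {A, B, D} and {A, C, E, F}.
{A, B, D}: {B} determines {B, D} here but is not a superkey — split on B -> D, giving {B, D} and {A, B}.
{B, D}: every determinant is a superkey — BCNF.
{A, B}: every determinant is a superkey — BCNF.
{A, C, E, F}: {A, C} determines {A, C, F} here but is not a superkey — split on A, C -> F, giving {A, C, F} and {A, C, E}.
{A, C, F}: every determinant is a superkey — BCNF.
{A, C, E}: every determinant is a superkey — BCNF.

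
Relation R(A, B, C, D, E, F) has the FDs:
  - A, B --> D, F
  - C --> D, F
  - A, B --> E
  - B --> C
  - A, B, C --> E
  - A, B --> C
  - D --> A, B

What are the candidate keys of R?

{B} is a candidate key since {B}⁺ = {A, B, C, D, E, F} covers every attribute.
{C} is a candidate key since {C}⁺ = {A, B, C, D, E, F} covers every attribute.
{D} is a candidate key since {D}⁺ = {A, B, C, D, E, F} covers every attribute.
No proper subset of any of these is a key, and no other minimal superkey exists.

{B}, {C}, {D}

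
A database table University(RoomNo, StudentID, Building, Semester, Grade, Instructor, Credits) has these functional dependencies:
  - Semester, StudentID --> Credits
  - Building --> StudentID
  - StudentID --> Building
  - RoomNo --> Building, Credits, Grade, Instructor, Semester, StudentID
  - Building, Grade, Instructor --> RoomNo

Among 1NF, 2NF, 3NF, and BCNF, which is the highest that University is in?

2NF

Candidate keys: {Building, Grade, Instructor}, {Grade, Instructor, StudentID}, {RoomNo}. Prime attributes: {Building, Grade, Instructor, RoomNo, StudentID}.
For Semester, StudentID --> Credits we have {Semester, StudentID}⁺ = {Building, Credits, Semester, StudentID}; {Semester, StudentID} is not a superkey, so BCNF fails.
Semester, StudentID --> Credits determines the non-prime attribute {Credits} from a non-superkey — 3NF is violated.
No non-prime attribute depends on a proper subset of any candidate key, so 2NF holds.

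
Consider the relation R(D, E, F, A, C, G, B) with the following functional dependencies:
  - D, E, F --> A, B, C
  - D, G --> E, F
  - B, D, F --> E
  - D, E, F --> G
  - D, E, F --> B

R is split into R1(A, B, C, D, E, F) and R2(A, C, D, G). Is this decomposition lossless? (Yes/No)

Common attributes: {A, C, D}; their closure is {A, C, D}.
Neither R1 nor R2 is contained in that closure, so the decomposition is lossy.

No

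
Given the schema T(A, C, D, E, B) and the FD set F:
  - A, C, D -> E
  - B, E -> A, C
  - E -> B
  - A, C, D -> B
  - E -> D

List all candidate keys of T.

Closure of {E} is {A, B, C, D, E}, the whole schema; {E} is a candidate key.
Closure of {A, C, D} is {A, B, C, D, E}, the whole schema; {A, C, D} is a candidate key.
No proper subset of any of these is a key, and no other minimal superkey exists.

{A, C, D}, {E}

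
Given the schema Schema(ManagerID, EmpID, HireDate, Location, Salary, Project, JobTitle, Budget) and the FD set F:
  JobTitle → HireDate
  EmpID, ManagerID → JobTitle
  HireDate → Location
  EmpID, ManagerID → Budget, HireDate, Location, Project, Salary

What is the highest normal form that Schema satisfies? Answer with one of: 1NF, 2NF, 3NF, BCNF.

2NF

Candidate key: {EmpID, ManagerID}. Prime attributes: {EmpID, ManagerID}.
JobTitle → HireDate breaks BCNF: {JobTitle}⁺ = {HireDate, JobTitle, Location}, so {JobTitle} is not a superkey.
Because {HireDate} is non-prime and the left side of JobTitle → HireDate is not a superkey, the relation is not in 3NF.
Checking every proper subset of each key, none determines a non-prime attribute — 2NF is satisfied.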